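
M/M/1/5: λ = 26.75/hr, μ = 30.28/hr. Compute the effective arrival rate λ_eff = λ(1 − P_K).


ρ = 0.8834; P_K = (1−ρ)ρ^5/(1−ρ^6) = 0.119559
λ_eff = λ(1 − P_K) = 26.75·(1 − 0.119559) = 26.75·0.880441 = 23.5518 /hr

Final: 23.5518 /hr


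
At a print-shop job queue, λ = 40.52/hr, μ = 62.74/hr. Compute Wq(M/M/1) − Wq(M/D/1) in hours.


ρ = 40.52/62.74 = 0.6458
Wq(M/M/1) = ρ/(μ−λ) = 0.6458/22.22 = 0.02907 hr
Wq(M/D/1) = ρ/(2(μ−λ)) = 0.01453 hr
Savings = 0.02907 − 0.01453 = 0.01453 hr

Final: 0.01453 hr


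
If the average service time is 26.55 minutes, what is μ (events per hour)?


μ = 1/(service time) in consistent units.
1 hour = 60 min, so μ = 60/26.55 = 2.2599 per hour

Final: 2.2599 /hr


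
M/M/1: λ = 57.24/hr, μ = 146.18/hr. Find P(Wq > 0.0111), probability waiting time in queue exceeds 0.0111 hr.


ρ = 57.24/146.18 = 0.3916
P(Wq > t) = ρ·e^{−(μ−λ)t} = 0.3916·e^{−0.9872}
= 0.3916·0.372606 = 0.145902

Final: 0.145902


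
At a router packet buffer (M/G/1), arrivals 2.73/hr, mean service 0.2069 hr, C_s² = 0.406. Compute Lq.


ρ = λ·E[S] = 2.73·0.2069 = 0.5648
Lq = ρ²(1+C_s²)/(2(1−ρ)) = 0.3190·(1+0.406)/(2·0.4352)
= 0.3190·1.4060/0.8703 = 0.51541

Final: 0.51541


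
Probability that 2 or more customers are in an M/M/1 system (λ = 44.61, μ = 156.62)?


ρ = 44.61/156.62 = 0.2848
P(N ≥ n) = ρ^n = 0.2848^2 = 0.081128

Final: 0.081128


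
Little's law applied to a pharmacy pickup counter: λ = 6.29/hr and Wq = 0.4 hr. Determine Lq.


Lq = λWq = 6.29·0.4 = 2.5160

Final: 2.5160


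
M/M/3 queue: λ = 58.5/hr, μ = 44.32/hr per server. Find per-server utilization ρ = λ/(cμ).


ρ = λ/(cμ) = 58.5/(3·44.32) = 58.5/132.96 = 0.4400

Final: 0.4400


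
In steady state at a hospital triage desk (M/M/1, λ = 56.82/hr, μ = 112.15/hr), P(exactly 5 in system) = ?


ρ = 56.82/112.15 = 0.5066
P_n = (1−ρ)·ρ^n = (1 − 0.5066)·0.5066^5 = 0.4934·0.033382 = 0.016469

Final: 0.016469


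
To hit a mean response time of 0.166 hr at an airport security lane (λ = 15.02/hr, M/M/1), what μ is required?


W = 1/(μ−λ) ⇒ μ − λ = 1/W = 1/0.166 = 6.0241
μ = λ + 1/W = 15.02 + 6.0241 = 21.0441 per hr

Final: 21.0441 /hr


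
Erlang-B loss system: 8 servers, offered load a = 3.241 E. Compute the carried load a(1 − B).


B(8,3.241) = 0.011887 (Erlang-B)
Carried load = a(1 − B) = 3.241·(1 − 0.011887) = 3.241·0.988113 = 3.2025 E

Final: 3.2025 Erlangs


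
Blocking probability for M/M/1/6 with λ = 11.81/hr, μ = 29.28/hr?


ρ = λ/μ = 11.81/29.28 = 0.4033
P_K = (1−ρ)ρ^K/(1−ρ^(K+1)) = (0.5967·0.004306)/(1 − 0.001737)
= 0.002569/0.998263 = 0.002574

Final: 0.002574


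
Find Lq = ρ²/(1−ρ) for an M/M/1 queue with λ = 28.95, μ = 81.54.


ρ = 28.95/81.54 = 0.3550
Lq = ρ²/(1−ρ) = 0.1261/0.6450 = 0.1954

Final: 0.1954


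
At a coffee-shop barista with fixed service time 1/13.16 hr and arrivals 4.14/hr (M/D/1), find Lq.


ρ = 4.14/13.16 = 0.3146
M/D/1: Lq = ρ²/(2(1−ρ)) = 0.09897/(2·0.6854) = 0.07220

Final: 0.07220


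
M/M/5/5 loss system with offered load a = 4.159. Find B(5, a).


B(c,a) = (a^c/c!) / Σ_{k=0}^{c} a^k/k!
a^5/5! = 10.369632
Σ terms (k=0..5): 1.00000 + 4.15900 + 8.64864 + 11.98990 + 12.46650 + 10.36963 = 48.633668
B = 10.369632/48.633668 = 0.213219

Final: 0.213219


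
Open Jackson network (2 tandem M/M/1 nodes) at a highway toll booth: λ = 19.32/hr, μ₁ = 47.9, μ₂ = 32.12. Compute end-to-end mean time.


Each node sees arrival rate λ = 19.32/hr (tandem ⇒ throughput preserved).
W₁ = 1/(μ₁−λ) = 1/(47.9−19.32) = 0.03499 hr
W₂ = 1/(μ₂−λ) = 1/(32.12−19.32) = 0.07813 hr
W_total = W₁ + W₂ = 0.03499 + 0.07813 = 0.11311 hr

Final: 0.11311 hr


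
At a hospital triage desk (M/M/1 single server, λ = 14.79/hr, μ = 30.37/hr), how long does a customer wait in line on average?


ρ = 14.79/30.37 = 0.4870
Wq = ρ/(μ−λ) = 0.4870/(30.37 − 14.79) = 0.4870/15.58 = 0.03126 hr

Final: 0.03126 hr


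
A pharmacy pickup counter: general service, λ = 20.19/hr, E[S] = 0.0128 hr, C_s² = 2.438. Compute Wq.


ρ = λ·E[S] = 20.19·0.0128 = 0.2584
E[S²] = E[S]²(1+C_s²) = 0.0128²·(1+2.438) = 0.0005633
Wq = λ·E[S²]/(2(1−ρ)) = 20.19·0.0005633/(2·0.7416) = 0.007668 hr

Final: 0.007668 hr


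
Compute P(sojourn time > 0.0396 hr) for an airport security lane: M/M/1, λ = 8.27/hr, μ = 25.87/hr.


W ~ Exponential(μ−λ) for M/M/1.
μ − λ = 25.87 − 8.27 = 17.6000
P(W > t) = e^{−(μ−λ)t} = e^{−0.6970} = 0.498097

Final: 0.498097


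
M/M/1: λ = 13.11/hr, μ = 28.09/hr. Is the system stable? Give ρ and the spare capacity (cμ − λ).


Total capacity cμ = 1·28.09 = 28.09/hr
ρ = λ/(cμ) = 13.11/28.09 = 0.4667
Stable ⇔ ρ < 1: YES
Spare capacity = cμ − λ = 28.09 − 13.11 = 14.98/hr

Final: ρ = 0.4667; stable; margin = 14.98/hr


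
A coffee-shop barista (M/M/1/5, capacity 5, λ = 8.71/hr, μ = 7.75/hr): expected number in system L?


ρ = 8.71/7.75 = 1.1239
L = ρ[1 − (K+1)ρ^K + Kρ^(K+1)] / [(1−ρ)(1−ρ^(K+1))]
Numerator: 1.1239·(1 − 6·1.793008 + 5·2.015110) = 0.356829
Denominator: (-0.1239)·(-1.015110) = 0.125743
L = 0.356829/0.125743 = 2.8378

Final: 2.8378


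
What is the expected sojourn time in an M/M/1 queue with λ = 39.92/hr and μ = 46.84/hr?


W = 1/(μ−λ) = 1/(46.84 − 39.92) = 1/6.92 = 0.1445 hr

Final: 0.1445 hr


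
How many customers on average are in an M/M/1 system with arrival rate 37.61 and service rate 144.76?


ρ = λ/μ = 37.61/144.76 = 0.2598
L = ρ/(1−ρ) = 0.2598/(1 − 0.2598) = 0.2598/0.7402 = 0.3510

Final: 0.3510


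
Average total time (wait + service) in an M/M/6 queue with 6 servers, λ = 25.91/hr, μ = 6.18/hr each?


a = 4.1926; ρ = 0.6988; P₀ = 0.013338
Lq = P₀·a^c·ρ/(c!(1−ρ)²) = 0.77472
Wq = Lq/λ = 0.77472/25.91 = 0.02990 hr
W = Wq + 1/μ = 0.02990 + 0.16181 = 0.19171 hr

Final: 0.19171 hr


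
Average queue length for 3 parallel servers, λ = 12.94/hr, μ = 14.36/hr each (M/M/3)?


a = λ/μ = 0.9011; ρ = a/3 = 0.3004
P₀ = 0.402994
Lq = P₀·a^c·ρ / (c!·(1−ρ)²) = 0.402994·0.73171·0.3004/(6·0.48948)
= 0.03016

Final: 0.03016


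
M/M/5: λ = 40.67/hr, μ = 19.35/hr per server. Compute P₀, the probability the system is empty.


a = λ/μ = 40.67/19.35 = 2.1018; ρ = a/c = 0.4204
Σ_{k=0}^{4} a^k/k! (terms k=0..4) = 1.00000 + 2.10181 + 2.20880 + 1.54749 + 0.81313 = 7.67123
Tail: a^5/(5!(1−ρ)) = 41.01720/(120·0.5796) = 0.58970
P₀ = 1/(7.67123 + 0.58970) = 1/8.26093 = 0.121052

Final: 0.121052


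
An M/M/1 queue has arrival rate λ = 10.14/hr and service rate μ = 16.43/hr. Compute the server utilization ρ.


ρ = λ/μ = 10.14/16.43 = 0.6172

Final: 0.6172


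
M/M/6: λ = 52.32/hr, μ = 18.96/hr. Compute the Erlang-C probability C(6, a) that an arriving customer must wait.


a = λ/μ = 2.7595; ρ = a/6 = 0.4599
P₀ = 0.062680 (from M/M/c formula)
C(c,a) = [a^c/(c!(1−ρ))]·P₀ = [441.54647/(720·0.5401)]·0.062680
= 1.13549·0.062680 = 0.071172

Final: 0.071172


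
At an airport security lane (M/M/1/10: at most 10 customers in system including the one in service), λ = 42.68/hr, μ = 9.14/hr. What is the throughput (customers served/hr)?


ρ = 4.6696; P_K = (1−ρ)ρ^10/(1−ρ^11) = 0.785848
λ_eff = λ(1 − P_K) = 42.68·(1 − 0.785848) = 42.68·0.214152 = 9.1400 /hr

Final: 9.1400 /hr


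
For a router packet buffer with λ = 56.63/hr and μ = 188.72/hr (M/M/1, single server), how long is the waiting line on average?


ρ = 56.63/188.72 = 0.3001
Lq = ρ²/(1−ρ) = 0.09004/0.6999 = 0.1286

Final: 0.1286


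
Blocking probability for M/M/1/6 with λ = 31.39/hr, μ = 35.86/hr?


ρ = λ/μ = 31.39/35.86 = 0.8753
P_K = (1−ρ)ρ^K/(1−ρ^(K+1)) = (0.1247·0.449869)/(1 − 0.393792)
= 0.056077/0.606208 = 0.092504

Final: 0.092504


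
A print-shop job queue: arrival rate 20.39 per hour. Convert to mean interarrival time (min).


Mean interarrival time = 1/λ = 1/20.39 hour = 0.04904 hour
In minutes: 0.04904 × 60 = 2.9426 min

Final: 2.9426 min


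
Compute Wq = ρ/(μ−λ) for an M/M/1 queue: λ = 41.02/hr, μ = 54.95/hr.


ρ = 41.02/54.95 = 0.7465
Wq = ρ/(μ−λ) = 0.7465/(54.95 − 41.02) = 0.7465/13.93 = 0.05359 hr

Final: 0.05359 hr


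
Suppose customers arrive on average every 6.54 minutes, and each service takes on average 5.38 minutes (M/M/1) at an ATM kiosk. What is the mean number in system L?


λ = 60/6.54 = 9.1743 /hr
μ = 60/5.38 = 11.1524 /hr
ρ = λ/μ = 9.1743/11.1524 = 0.8226
L = ρ/(1−ρ) = 0.8226/0.1774 = 4.6379

Final: 4.6379


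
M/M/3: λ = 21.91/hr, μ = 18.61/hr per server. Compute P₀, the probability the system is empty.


a = λ/μ = 21.91/18.61 = 1.1773; ρ = a/c = 0.3924
Σ_{k=0}^{2} a^k/k! (terms k=0..2) = 1.00000 + 1.17732 + 0.69305 = 2.87037
Tail: a^3/(3!(1−ρ)) = 1.63188/(6·0.6076) = 0.44766
P₀ = 1/(2.87037 + 0.44766) = 1/3.31803 = 0.301384

Final: 0.301384


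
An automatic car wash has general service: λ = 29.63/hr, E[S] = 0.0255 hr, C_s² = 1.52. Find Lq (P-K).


ρ = λ·E[S] = 29.63·0.0255 = 0.7556
Lq = ρ²(1+C_s²)/(2(1−ρ)) = 0.5709·(1+1.52)/(2·0.2444)
= 0.5709·2.5200/0.4889 = 2.94273

Final: 2.94273


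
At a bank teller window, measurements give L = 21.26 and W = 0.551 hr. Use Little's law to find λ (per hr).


λ = L/W = 21.26/0.551 = 38.5844 /hr

Final: 38.5844 /hr


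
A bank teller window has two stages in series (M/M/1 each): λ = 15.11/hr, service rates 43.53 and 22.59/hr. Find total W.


Each node sees arrival rate λ = 15.11/hr (tandem ⇒ throughput preserved).
W₁ = 1/(μ₁−λ) = 1/(43.53−15.11) = 0.03519 hr
W₂ = 1/(μ₂−λ) = 1/(22.59−15.11) = 0.13369 hr
W_total = W₁ + W₂ = 0.03519 + 0.13369 = 0.16888 hr

Final: 0.16888 hr


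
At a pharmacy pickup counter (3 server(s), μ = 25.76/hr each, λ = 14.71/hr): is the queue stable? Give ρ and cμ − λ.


Total capacity cμ = 3·25.76 = 77.28/hr
ρ = λ/(cμ) = 14.71/77.28 = 0.1903
Stable ⇔ ρ < 1: YES
Spare capacity = cμ − λ = 77.28 − 14.71 = 62.57/hr

Final: ρ = 0.1903; stable; margin = 62.57/hr


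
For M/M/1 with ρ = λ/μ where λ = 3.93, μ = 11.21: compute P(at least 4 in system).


ρ = 3.93/11.21 = 0.3506
P(N ≥ n) = ρ^n = 0.3506^4 = 0.015106

Final: 0.015106


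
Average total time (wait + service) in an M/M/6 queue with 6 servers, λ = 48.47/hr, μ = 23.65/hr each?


a = 2.0495; ρ = 0.3416; P₀ = 0.128582
Lq = P₀·a^c·ρ/(c!(1−ρ)²) = 0.01043
Wq = Lq/λ = 0.01043/48.47 = 0.0002151 hr
W = Wq + 1/μ = 0.0002151 + 0.04228 = 0.04250 hr

Final: 0.04250 hr


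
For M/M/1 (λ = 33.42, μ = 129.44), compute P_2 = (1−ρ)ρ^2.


ρ = 33.42/129.44 = 0.2582
P_n = (1−ρ)·ρ^n = (1 − 0.2582)·0.2582^2 = 0.7418·0.066662 = 0.049450

Final: 0.049450


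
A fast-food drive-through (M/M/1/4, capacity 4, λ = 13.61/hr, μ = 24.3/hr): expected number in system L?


ρ = 13.61/24.3 = 0.5601
L = ρ[1 − (K+1)ρ^K + Kρ^(K+1)] / [(1−ρ)(1−ρ^(K+1))]
Numerator: 0.5601·(1 − 5·0.098403 + 4·0.055114) = 0.407987
Denominator: (0.4399)·(0.944886) = 0.415672
L = 0.407987/0.415672 = 0.9815

Final: 0.9815


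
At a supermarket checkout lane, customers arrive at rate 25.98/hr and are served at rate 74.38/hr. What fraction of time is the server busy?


ρ = λ/μ = 25.98/74.38 = 0.3493

Final: 0.3493


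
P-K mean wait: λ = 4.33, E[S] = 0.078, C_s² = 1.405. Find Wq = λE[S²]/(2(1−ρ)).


ρ = λ·E[S] = 4.33·0.078 = 0.3377
E[S²] = E[S]²(1+C_s²) = 0.078²·(1+1.405) = 0.014632
Wq = λ·E[S²]/(2(1−ρ)) = 4.33·0.014632/(2·0.6623) = 0.04783 hr

Final: 0.04783 hr


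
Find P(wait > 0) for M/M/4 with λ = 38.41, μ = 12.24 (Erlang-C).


a = λ/μ = 3.1381; ρ = a/4 = 0.7845
P₀ = 0.030337 (from M/M/c formula)
C(c,a) = [a^c/(c!(1−ρ))]·P₀ = [96.97316/(24·0.2155)]·0.030337
= 18.75121·0.030337 = 0.568850

Final: 0.568850


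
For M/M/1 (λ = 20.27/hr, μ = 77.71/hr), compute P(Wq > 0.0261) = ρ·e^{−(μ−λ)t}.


ρ = 20.27/77.71 = 0.2608
P(Wq > t) = ρ·e^{−(μ−λ)t} = 0.2608·e^{−1.4992}
= 0.2608·0.223312 = 0.058249

Final: 0.058249


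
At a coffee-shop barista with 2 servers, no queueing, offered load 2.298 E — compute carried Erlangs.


B(2,2.298) = 0.444632 (Erlang-B)
Carried load = a(1 − B) = 2.298·(1 − 0.444632) = 2.298·0.555368 = 1.2762 E

Final: 1.2762 Erlangs


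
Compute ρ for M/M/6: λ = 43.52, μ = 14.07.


ρ = λ/(cμ) = 43.52/(6·14.07) = 43.52/84.42 = 0.5155

Final: 0.5155


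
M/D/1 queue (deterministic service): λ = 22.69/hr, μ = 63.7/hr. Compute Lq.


ρ = 22.69/63.7 = 0.3562
M/D/1: Lq = ρ²/(2(1−ρ)) = 0.1269/(2·0.6438) = 0.09854

Final: 0.09854


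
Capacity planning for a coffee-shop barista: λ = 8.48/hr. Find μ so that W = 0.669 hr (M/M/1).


W = 1/(μ−λ) ⇒ μ − λ = 1/W = 1/0.669 = 1.4948
μ = λ + 1/W = 8.48 + 1.4948 = 9.9748 per hr

Final: 9.9748 /hr


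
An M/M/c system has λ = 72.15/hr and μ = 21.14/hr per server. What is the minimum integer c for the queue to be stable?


Stability requires cμ > λ ⇔ c > λ/μ.
λ/μ = 72.15/21.14 = 3.4130
Minimum integer c = ⌊3.4130⌋ + 1 = 4
Check: 4·21.14 = 84.56 > 72.15, while 3·21.14 = 63.42 ≤ 72.15

Final: 4 servers


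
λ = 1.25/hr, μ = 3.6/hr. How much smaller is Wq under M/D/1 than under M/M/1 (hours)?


ρ = 1.25/3.6 = 0.3472
Wq(M/M/1) = ρ/(μ−λ) = 0.3472/2.35 = 0.14775 hr
Wq(M/D/1) = ρ/(2(μ−λ)) = 0.07388 hr
Savings = 0.14775 − 0.07388 = 0.07388 hr

Final: 0.07388 hr


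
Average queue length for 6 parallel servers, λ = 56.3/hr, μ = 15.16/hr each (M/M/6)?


a = λ/μ = 3.7137; ρ = a/6 = 0.6190
P₀ = 0.022978
Lq = P₀·a^c·ρ / (c!·(1−ρ)²) = 0.022978·2623.34350·0.6190/(720·0.14520)
= 0.35689

Final: 0.35689


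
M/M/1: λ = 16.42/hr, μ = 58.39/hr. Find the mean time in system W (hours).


W = 1/(μ−λ) = 1/(58.39 − 16.42) = 1/41.97 = 0.02383 hr

Final: 0.02383 hr


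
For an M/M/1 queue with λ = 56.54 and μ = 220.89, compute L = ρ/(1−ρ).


ρ = λ/μ = 56.54/220.89 = 0.2560
L = ρ/(1−ρ) = 0.2560/(1 − 0.2560) = 0.2560/0.7440 = 0.3440

Final: 0.3440


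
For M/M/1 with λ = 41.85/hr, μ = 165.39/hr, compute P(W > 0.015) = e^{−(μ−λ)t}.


W ~ Exponential(μ−λ) for M/M/1.
μ − λ = 165.39 − 41.85 = 123.5400
P(W > t) = e^{−(μ−λ)t} = e^{−1.8531} = 0.156750

Final: 0.156750


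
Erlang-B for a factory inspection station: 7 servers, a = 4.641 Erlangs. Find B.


B(c,a) = (a^c/c!) / Σ_{k=0}^{c} a^k/k!
a^7/7! = 9.201327
Σ terms (k=0..7): 1.00000 + 4.64100 + 10.76944 + 16.66032 + 19.33014 + 17.94224 + 13.87832 + 9.20133 = 93.422791
B = 9.201327/93.422791 = 0.098491

Final: 0.098491


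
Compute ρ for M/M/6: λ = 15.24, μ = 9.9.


ρ = λ/(cμ) = 15.24/(6·9.9) = 15.24/59.40 = 0.2566

Final: 0.2566


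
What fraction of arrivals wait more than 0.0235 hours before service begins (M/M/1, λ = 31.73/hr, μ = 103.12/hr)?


ρ = 31.73/103.12 = 0.3077
P(Wq > t) = ρ·e^{−(μ−λ)t} = 0.3077·e^{−1.6777}
= 0.3077·0.186810 = 0.057481

Final: 0.057481


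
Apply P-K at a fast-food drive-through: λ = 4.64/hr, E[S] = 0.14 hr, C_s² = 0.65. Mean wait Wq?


ρ = λ·E[S] = 4.64·0.14 = 0.6496
E[S²] = E[S]²(1+C_s²) = 0.14²·(1+0.65) = 0.032340
Wq = λ·E[S²]/(2(1−ρ)) = 4.64·0.032340/(2·0.3504) = 0.21412 hr

Final: 0.21412 hr


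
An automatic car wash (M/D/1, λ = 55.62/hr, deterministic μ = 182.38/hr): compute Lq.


ρ = 55.62/182.38 = 0.3050
M/D/1: Lq = ρ²/(2(1−ρ)) = 0.09301/(2·0.6950) = 0.06691

Final: 0.06691


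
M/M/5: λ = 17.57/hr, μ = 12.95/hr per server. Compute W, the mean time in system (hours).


a = 1.3568; ρ = 0.2714; P₀ = 0.257257
Lq = P₀·a^c·ρ/(c!(1−ρ)²) = 0.005037
Wq = Lq/λ = 0.005037/17.57 = 0.0002867 hr
W = Wq + 1/μ = 0.0002867 + 0.07722 = 0.07751 hr

Final: 0.07751 hr


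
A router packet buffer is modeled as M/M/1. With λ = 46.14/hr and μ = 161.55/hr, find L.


ρ = λ/μ = 46.14/161.55 = 0.2856
L = ρ/(1−ρ) = 0.2856/(1 − 0.2856) = 0.2856/0.7144 = 0.3998

Final: 0.3998


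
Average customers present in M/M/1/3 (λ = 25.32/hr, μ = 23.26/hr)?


ρ = 25.32/23.26 = 1.0886
L = ρ[1 − (K+1)ρ^K + Kρ^(K+1)] / [(1−ρ)(1−ρ^(K+1))]
Numerator: 1.0886·(1 − 4·1.289918 + 3·1.404158) = 0.057480
Denominator: (-0.08856)·(-0.404158) = 0.035794
L = 0.057480/0.035794 = 1.6059

Final: 1.6059


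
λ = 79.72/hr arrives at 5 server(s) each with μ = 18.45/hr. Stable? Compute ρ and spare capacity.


Total capacity cμ = 5·18.45 = 92.25/hr
ρ = λ/(cμ) = 79.72/92.25 = 0.8642
Stable ⇔ ρ < 1: YES
Spare capacity = cμ − λ = 92.25 − 79.72 = 12.53/hr

Final: ρ = 0.8642; stable; margin = 12.53/hr


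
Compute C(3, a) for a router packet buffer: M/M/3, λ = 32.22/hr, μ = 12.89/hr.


a = λ/μ = 2.4996; ρ = a/3 = 0.8332
P₀ = 0.044986 (from M/M/c formula)
C(c,a) = [a^c/(c!(1−ρ))]·P₀ = [15.61773/(6·0.1668)]·0.044986
= 15.60562·0.044986 = 0.702031

Final: 0.702031


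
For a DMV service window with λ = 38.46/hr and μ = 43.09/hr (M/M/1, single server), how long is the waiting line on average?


ρ = 38.46/43.09 = 0.8926
Lq = ρ²/(1−ρ) = 0.7966/0.1074 = 7.4141

Final: 7.4141


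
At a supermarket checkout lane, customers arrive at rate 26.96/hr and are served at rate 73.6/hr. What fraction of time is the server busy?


ρ = λ/μ = 26.96/73.6 = 0.3663

Final: 0.3663


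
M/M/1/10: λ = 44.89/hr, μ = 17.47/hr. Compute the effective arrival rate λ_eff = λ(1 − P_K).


ρ = 2.5695; P_K = (1−ρ)ρ^10/(1−ρ^11) = 0.610845
λ_eff = λ(1 − P_K) = 44.89·(1 − 0.610845) = 44.89·0.389155 = 17.4691 /hr

Final: 17.4691 /hr


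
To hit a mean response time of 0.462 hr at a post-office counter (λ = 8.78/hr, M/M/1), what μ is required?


W = 1/(μ−λ) ⇒ μ − λ = 1/W = 1/0.462 = 2.1645
μ = λ + 1/W = 8.78 + 2.1645 = 10.9445 per hr

Final: 10.9445 /hr


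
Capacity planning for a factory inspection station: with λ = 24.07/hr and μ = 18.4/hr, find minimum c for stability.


Stability requires cμ > λ ⇔ c > λ/μ.
λ/μ = 24.07/18.4 = 1.3082
Minimum integer c = ⌊1.3082⌋ + 1 = 2
Check: 2·18.4 = 36.80 > 24.07, while 1·18.4 = 18.40 ≤ 24.07

Final: 2 servers


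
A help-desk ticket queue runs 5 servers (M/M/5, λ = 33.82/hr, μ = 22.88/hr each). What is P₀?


a = λ/μ = 33.82/22.88 = 1.4781; ρ = a/c = 0.2956
Σ_{k=0}^{4} a^k/k! (terms k=0..4) = 1.00000 + 1.47815 + 1.09246 + 0.53827 + 0.19891 = 4.30779
Tail: a^5/(5!(1−ρ)) = 7.05648/(120·0.7044) = 0.08348
P₀ = 1/(4.30779 + 0.08348) = 1/4.39127 = 0.227724

Final: 0.227724


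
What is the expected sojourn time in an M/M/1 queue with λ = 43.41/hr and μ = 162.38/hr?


W = 1/(μ−λ) = 1/(162.38 − 43.41) = 1/118.97 = 0.008405 hr

Final: 0.008405 hr


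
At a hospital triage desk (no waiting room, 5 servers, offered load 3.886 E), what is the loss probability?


B(c,a) = (a^c/c!) / Σ_{k=0}^{c} a^k/k!
a^5/5! = 7.384698
Σ terms (k=0..5): 1.00000 + 3.88600 + 7.55050 + 9.78041 + 9.50167 + 7.38470 = 39.103278
B = 7.384698/39.103278 = 0.188851

Final: 0.188851


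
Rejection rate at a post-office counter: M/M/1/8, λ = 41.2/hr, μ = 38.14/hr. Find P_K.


ρ = λ/μ = 41.2/38.14 = 1.0802
P_K = (1−ρ)ρ^K/(1−ρ^(K+1)) = (-0.08023·1.854096)/(1 − 2.002851)
= -0.148755/-1.002851 = 0.148333

Final: 0.148333


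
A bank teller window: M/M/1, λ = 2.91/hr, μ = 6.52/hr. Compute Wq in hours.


ρ = 2.91/6.52 = 0.4463
Wq = ρ/(μ−λ) = 0.4463/(6.52 − 2.91) = 0.4463/3.61 = 0.1236 hr

Final: 0.1236 hr


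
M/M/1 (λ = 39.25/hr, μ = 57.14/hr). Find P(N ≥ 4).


ρ = 39.25/57.14 = 0.6869
P(N ≥ n) = ρ^n = 0.6869^4 = 0.222637

Final: 0.222637


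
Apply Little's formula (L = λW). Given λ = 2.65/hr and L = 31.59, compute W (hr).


W = L/λ = 31.59/2.65 = 11.9208 hr

Final: 11.9208 hr


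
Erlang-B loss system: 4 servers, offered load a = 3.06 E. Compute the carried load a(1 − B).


B(4,3.06) = 0.212761 (Erlang-B)
Carried load = a(1 − B) = 3.06·(1 − 0.212761) = 3.06·0.787239 = 2.4089 E

Final: 2.4089 Erlangs


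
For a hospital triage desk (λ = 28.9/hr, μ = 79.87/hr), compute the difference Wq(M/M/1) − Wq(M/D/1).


ρ = 28.9/79.87 = 0.3618
Wq(M/M/1) = ρ/(μ−λ) = 0.3618/50.97 = 0.007099 hr
Wq(M/D/1) = ρ/(2(μ−λ)) = 0.003550 hr
Savings = 0.007099 − 0.003550 = 0.003550 hr

Final: 0.003550 hr


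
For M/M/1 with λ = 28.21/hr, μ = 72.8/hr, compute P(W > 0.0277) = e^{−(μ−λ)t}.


W ~ Exponential(μ−λ) for M/M/1.
μ − λ = 72.8 − 28.21 = 44.5900
P(W > t) = e^{−(μ−λ)t} = e^{−1.2351} = 0.290793

Final: 0.290793


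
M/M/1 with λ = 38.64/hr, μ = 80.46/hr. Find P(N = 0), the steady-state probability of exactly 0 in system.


ρ = 38.64/80.46 = 0.4802
P_n = (1−ρ)·ρ^n = (1 − 0.4802)·0.4802^0 = 0.5198·1.000000 = 0.519761

Final: 0.519761


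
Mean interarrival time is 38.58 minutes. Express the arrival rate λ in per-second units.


λ = 1/(interarrival time) in consistent units.
1 second = 0.0166667 min, so λ = 0.0166667/38.58 = 0.0004320 per second

Final: 0.0004320 /sec


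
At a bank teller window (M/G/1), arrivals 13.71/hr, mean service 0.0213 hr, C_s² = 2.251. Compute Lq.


ρ = λ·E[S] = 13.71·0.0213 = 0.2920
Lq = ρ²(1+C_s²)/(2(1−ρ)) = 0.08528·(1+2.251)/(2·0.7080)
= 0.08528·3.2510/1.4160 = 0.19580

Final: 0.19580


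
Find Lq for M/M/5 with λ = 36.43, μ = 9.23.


a = λ/μ = 3.9469; ρ = a/5 = 0.7894
P₀ = 0.014086
Lq = P₀·a^c·ρ / (c!·(1−ρ)²) = 0.014086·957.82761·0.7894/(120·0.04436)
= 2.00074

Final: 2.00074


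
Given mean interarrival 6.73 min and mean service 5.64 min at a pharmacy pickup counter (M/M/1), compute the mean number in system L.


λ = 60/6.73 = 8.9153 /hr
μ = 60/5.64 = 10.6383 /hr
ρ = λ/μ = 8.9153/10.6383 = 0.8380
L = ρ/(1−ρ) = 0.8380/0.1620 = 5.1743

Final: 5.1743


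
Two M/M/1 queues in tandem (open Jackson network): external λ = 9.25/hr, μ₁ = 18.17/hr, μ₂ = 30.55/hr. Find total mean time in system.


Each node sees arrival rate λ = 9.25/hr (tandem ⇒ throughput preserved).
W₁ = 1/(μ₁−λ) = 1/(18.17−9.25) = 0.11211 hr
W₂ = 1/(μ₂−λ) = 1/(30.55−9.25) = 0.04695 hr
W_total = W₁ + W₂ = 0.11211 + 0.04695 = 0.15906 hr

Final: 0.15906 hr


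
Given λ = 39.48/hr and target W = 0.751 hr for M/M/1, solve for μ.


W = 1/(μ−λ) ⇒ μ − λ = 1/W = 1/0.751 = 1.3316
μ = λ + 1/W = 39.48 + 1.3316 = 40.8116 per hr

Final: 40.8116 /hr


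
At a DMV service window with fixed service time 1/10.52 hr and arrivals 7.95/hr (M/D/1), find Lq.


ρ = 7.95/10.52 = 0.7557
M/D/1: Lq = ρ²/(2(1−ρ)) = 0.5711/(2·0.2443) = 1.16884

Final: 1.16884


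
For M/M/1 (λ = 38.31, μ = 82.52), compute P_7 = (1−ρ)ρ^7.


ρ = 38.31/82.52 = 0.4643
P_n = (1−ρ)·ρ^n = (1 − 0.4643)·0.4643^7 = 0.5357·0.004648 = 0.002490

Final: 0.002490


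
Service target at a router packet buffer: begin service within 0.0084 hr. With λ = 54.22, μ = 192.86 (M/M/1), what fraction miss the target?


ρ = 54.22/192.86 = 0.2811
P(Wq > t) = ρ·e^{−(μ−λ)t} = 0.2811·e^{−1.1646}
= 0.2811·0.312055 = 0.087730

Final: 0.087730


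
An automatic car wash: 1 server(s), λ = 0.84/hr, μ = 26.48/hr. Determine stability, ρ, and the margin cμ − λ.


Total capacity cμ = 1·26.48 = 26.48/hr
ρ = λ/(cμ) = 0.84/26.48 = 0.03172
Stable ⇔ ρ < 1: YES
Spare capacity = cμ − λ = 26.48 − 0.84 = 25.64/hr

Final: ρ = 0.03172; stable; margin = 25.64/hr


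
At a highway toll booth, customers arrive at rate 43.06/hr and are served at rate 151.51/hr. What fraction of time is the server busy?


ρ = λ/μ = 43.06/151.51 = 0.2842

Final: 0.2842


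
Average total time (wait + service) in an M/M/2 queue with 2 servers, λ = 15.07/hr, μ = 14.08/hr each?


a = 1.0703; ρ = 0.5352; P₀ = 0.302799
Lq = P₀·a^c·ρ/(c!(1−ρ)²) = 0.42955
Wq = Lq/λ = 0.42955/15.07 = 0.02850 hr
W = Wq + 1/μ = 0.02850 + 0.07102 = 0.09953 hr

Final: 0.09953 hr


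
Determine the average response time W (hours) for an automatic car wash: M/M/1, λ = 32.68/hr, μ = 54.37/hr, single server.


W = 1/(μ−λ) = 1/(54.37 − 32.68) = 1/21.69 = 0.04610 hr

Final: 0.04610 hr


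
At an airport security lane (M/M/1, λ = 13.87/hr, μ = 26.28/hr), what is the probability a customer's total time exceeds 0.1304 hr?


W ~ Exponential(μ−λ) for M/M/1.
μ − λ = 26.28 − 13.87 = 12.4100
P(W > t) = e^{−(μ−λ)t} = e^{−1.6183} = 0.198243

Final: 0.198243


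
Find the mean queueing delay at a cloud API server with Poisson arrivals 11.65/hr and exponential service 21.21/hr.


ρ = 11.65/21.21 = 0.5493
Wq = ρ/(μ−λ) = 0.5493/(21.21 − 11.65) = 0.5493/9.56 = 0.05745 hr

Final: 0.05745 hr


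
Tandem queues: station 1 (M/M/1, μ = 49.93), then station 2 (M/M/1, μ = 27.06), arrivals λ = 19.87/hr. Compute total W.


Each node sees arrival rate λ = 19.87/hr (tandem ⇒ throughput preserved).
W₁ = 1/(μ₁−λ) = 1/(49.93−19.87) = 0.03327 hr
W₂ = 1/(μ₂−λ) = 1/(27.06−19.87) = 0.13908 hr
W_total = W₁ + W₂ = 0.03327 + 0.13908 = 0.17235 hr

Final: 0.17235 hr


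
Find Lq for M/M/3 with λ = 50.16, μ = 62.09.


a = λ/μ = 0.8079; ρ = a/3 = 0.2693
P₀ = 0.443570
Lq = P₀·a^c·ρ / (c!·(1−ρ)²) = 0.443570·0.52724·0.2693/(6·0.53394)
= 0.01966

Final: 0.01966


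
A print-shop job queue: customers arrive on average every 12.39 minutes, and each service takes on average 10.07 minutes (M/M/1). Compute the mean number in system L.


λ = 60/12.39 = 4.8426 /hr
μ = 60/10.07 = 5.9583 /hr
ρ = λ/μ = 4.8426/5.9583 = 0.8128
L = ρ/(1−ρ) = 0.8128/0.1872 = 4.3405

Final: 4.3405


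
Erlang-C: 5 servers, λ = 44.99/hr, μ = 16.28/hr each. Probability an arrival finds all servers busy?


a = λ/μ = 2.7635; ρ = a/5 = 0.5527
P₀ = 0.060487 (from M/M/c formula)
C(c,a) = [a^c/(c!(1−ρ))]·P₀ = [161.17882/(120·0.4473)]·0.060487
= 3.00283·0.060487 = 0.181632

Final: 0.181632


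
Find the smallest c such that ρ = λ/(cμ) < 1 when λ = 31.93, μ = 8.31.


Stability requires cμ > λ ⇔ c > λ/μ.
λ/μ = 31.93/8.31 = 3.8424
Minimum integer c = ⌊3.8424⌋ + 1 = 4
Check: 4·8.31 = 33.24 > 31.93, while 3·8.31 = 24.93 ≤ 31.93

Final: 4 servers


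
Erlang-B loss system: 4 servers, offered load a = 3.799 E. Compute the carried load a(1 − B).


B(4,3.799) = 0.290924 (Erlang-B)
Carried load = a(1 − B) = 3.799·(1 − 0.290924) = 3.799·0.709076 = 2.6938 E

Final: 2.6938 Erlangs


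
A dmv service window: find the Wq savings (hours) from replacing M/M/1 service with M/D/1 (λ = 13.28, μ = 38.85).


ρ = 13.28/38.85 = 0.3418
Wq(M/M/1) = ρ/(μ−λ) = 0.3418/25.57 = 0.01337 hr
Wq(M/D/1) = ρ/(2(μ−λ)) = 0.006684 hr
Savings = 0.01337 − 0.006684 = 0.006684 hr

Final: 0.006684 hr


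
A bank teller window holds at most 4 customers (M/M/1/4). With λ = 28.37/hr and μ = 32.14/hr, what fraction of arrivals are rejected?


ρ = λ/μ = 28.37/32.14 = 0.8827
P_K = (1−ρ)ρ^K/(1−ρ^(K+1)) = (0.1173·0.607091)/(1 − 0.535880)
= 0.071211/0.464120 = 0.153433

Final: 0.153433


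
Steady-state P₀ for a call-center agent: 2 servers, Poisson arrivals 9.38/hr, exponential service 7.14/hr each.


a = λ/μ = 9.38/7.14 = 1.3137; ρ = a/c = 0.6569
Σ_{k=0}^{1} a^k/k! (terms k=0..1) = 1.00000 + 1.31373 = 2.31373
Tail: a^2/(2!(1−ρ)) = 1.72587/(2·0.3431) = 2.51485
P₀ = 1/(2.31373 + 2.51485) = 1/4.82857 = 0.207101

Final: 0.207101


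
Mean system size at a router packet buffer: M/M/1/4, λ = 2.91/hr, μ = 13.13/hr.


ρ = 2.91/13.13 = 0.2216
L = ρ[1 − (K+1)ρ^K + Kρ^(K+1)] / [(1−ρ)(1−ρ^(K+1))]
Numerator: 0.2216·(1 − 5·0.002413 + 4·0.0005347) = 0.219430
Denominator: (0.7784)·(0.999465) = 0.777954
L = 0.219430/0.777954 = 0.2821

Final: 0.2821


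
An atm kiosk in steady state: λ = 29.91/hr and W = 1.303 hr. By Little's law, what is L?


L = λW = 29.91·1.303 = 38.9727

Final: 38.9727


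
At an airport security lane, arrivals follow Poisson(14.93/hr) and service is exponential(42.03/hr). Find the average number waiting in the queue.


ρ = 14.93/42.03 = 0.3552
Lq = ρ²/(1−ρ) = 0.1262/0.6448 = 0.1957

Final: 0.1957


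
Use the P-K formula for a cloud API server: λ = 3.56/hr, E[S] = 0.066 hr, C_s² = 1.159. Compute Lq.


ρ = λ·E[S] = 3.56·0.066 = 0.2350
Lq = ρ²(1+C_s²)/(2(1−ρ)) = 0.05521·(1+1.159)/(2·0.7650)
= 0.05521·2.1590/1.5301 = 0.07790

Final: 0.07790


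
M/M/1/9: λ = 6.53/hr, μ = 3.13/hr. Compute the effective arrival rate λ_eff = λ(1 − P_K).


ρ = 2.0863; P_K = (1−ρ)ρ^9/(1−ρ^10) = 0.521007
λ_eff = λ(1 − P_K) = 6.53·(1 − 0.521007) = 6.53·0.478993 = 3.1278 /hr

Final: 3.1278 /hr


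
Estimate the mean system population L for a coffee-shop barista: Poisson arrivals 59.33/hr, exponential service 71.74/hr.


ρ = λ/μ = 59.33/71.74 = 0.8270
L = ρ/(1−ρ) = 0.8270/(1 − 0.8270) = 0.8270/0.1730 = 4.7808

Final: 4.7808


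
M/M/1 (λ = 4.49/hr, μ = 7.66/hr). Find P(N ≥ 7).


ρ = 4.49/7.66 = 0.5862
P(N ≥ n) = ρ^n = 0.5862^7 = 0.023775

Final: 0.023775


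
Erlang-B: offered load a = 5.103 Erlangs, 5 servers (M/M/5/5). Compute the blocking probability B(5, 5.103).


B(c,a) = (a^c/c!) / Σ_{k=0}^{c} a^k/k!
a^5/5! = 28.836769
Σ terms (k=0..5): 1.00000 + 5.10300 + 13.02030 + 22.14754 + 28.25472 + 28.83677 = 98.362333
B = 28.836769/98.362333 = 0.293169

Final: 0.293169


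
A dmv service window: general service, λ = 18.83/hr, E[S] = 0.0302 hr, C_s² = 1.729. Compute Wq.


ρ = λ·E[S] = 18.83·0.0302 = 0.5687
E[S²] = E[S]²(1+C_s²) = 0.0302²·(1+1.729) = 0.002489
Wq = λ·E[S²]/(2(1−ρ)) = 18.83·0.002489/(2·0.4313) = 0.05433 hr

Final: 0.05433 hr


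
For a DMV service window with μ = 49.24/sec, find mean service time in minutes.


Mean service time = 1/μ = 1/49.24 second = 0.02031 second
In minutes: 0.02031 × 0.0166667 = 0.0003385 min

Final: 0.0003385 min


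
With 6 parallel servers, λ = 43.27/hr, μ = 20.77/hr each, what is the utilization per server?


ρ = λ/(cμ) = 43.27/(6·20.77) = 43.27/124.62 = 0.3472

Final: 0.3472


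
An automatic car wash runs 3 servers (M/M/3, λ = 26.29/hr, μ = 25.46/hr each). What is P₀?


a = λ/μ = 26.29/25.46 = 1.0326; ρ = a/c = 0.3442
Σ_{k=0}^{2} a^k/k! (terms k=0..2) = 1.00000 + 1.03260 + 0.53313 = 2.56573
Tail: a^3/(3!(1−ρ)) = 1.10102/(6·0.6558) = 0.27982
P₀ = 1/(2.56573 + 0.27982) = 1/2.84555 = 0.351426

Final: 0.351426


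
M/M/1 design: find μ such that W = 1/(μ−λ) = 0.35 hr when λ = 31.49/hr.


W = 1/(μ−λ) ⇒ μ − λ = 1/W = 1/0.35 = 2.8571
μ = λ + 1/W = 31.49 + 2.8571 = 34.3471 per hr

Final: 34.3471 /hr


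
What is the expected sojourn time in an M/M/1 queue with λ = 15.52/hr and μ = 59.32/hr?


W = 1/(μ−λ) = 1/(59.32 − 15.52) = 1/43.80 = 0.02283 hr

Final: 0.02283 hr


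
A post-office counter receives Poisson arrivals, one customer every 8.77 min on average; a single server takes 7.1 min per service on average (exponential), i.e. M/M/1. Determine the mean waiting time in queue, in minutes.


λ = 60/8.77 = 6.8415 /hr
μ = 60/7.1 = 8.4507 /hr
ρ = λ/μ = 6.8415/8.4507 = 0.8096
Wq = ρ/(μ−λ) = 0.8096/(8.4507−6.8415) = 0.50309 hr
In minutes: 0.50309·60 = 30.186 min

Final: 30.186 min


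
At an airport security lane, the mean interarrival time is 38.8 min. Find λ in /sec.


λ = 1/(interarrival time) in consistent units.
1 second = 0.0166667 min, so λ = 0.0166667/38.8 = 0.0004296 per second

Final: 0.0004296 /sec


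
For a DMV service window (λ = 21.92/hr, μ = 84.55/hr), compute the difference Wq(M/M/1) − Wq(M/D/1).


ρ = 21.92/84.55 = 0.2593
Wq(M/M/1) = ρ/(μ−λ) = 0.2593/62.63 = 0.004139 hr
Wq(M/D/1) = ρ/(2(μ−λ)) = 0.002070 hr
Savings = 0.004139 − 0.002070 = 0.002070 hr

Final: 0.002070 hr


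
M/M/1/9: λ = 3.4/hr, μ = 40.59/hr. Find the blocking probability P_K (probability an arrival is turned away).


ρ = λ/μ = 3.4/40.59 = 0.08376
P_K = (1−ρ)ρ^K/(1−ρ^(K+1)) = (0.9162·2.030e-10)/(1 − 1.701e-11)
= 1.860e-10/1.000000 = 1.860e-10

Final: 1.860e-10


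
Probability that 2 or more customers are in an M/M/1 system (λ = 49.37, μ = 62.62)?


ρ = 49.37/62.62 = 0.7884
P(N ≥ n) = ρ^n = 0.7884^2 = 0.621584

Final: 0.621584


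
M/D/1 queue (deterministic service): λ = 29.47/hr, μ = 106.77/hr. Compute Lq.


ρ = 29.47/106.77 = 0.2760
M/D/1: Lq = ρ²/(2(1−ρ)) = 0.07618/(2·0.7240) = 0.05261

Final: 0.05261


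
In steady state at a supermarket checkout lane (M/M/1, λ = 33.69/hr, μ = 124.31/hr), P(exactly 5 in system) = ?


ρ = 33.69/124.31 = 0.2710
P_n = (1−ρ)·ρ^n = (1 − 0.2710)·0.2710^5 = 0.7290·0.001462 = 0.001066

Final: 0.001066


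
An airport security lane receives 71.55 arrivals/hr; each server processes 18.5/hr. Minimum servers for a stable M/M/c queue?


Stability requires cμ > λ ⇔ c > λ/μ.
λ/μ = 71.55/18.5 = 3.8676
Minimum integer c = ⌊3.8676⌋ + 1 = 4
Check: 4·18.5 = 74.00 > 71.55, while 3·18.5 = 55.50 ≤ 71.55

Final: 4 servers


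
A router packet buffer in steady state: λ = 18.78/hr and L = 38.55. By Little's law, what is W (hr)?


W = L/λ = 38.55/18.78 = 2.0527 hr

Final: 2.0527 hr


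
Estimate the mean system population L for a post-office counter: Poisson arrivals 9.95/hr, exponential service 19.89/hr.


ρ = λ/μ = 9.95/19.89 = 0.5003
L = ρ/(1−ρ) = 0.5003/(1 − 0.5003) = 0.5003/0.4997 = 1.0010

Final: 1.0010


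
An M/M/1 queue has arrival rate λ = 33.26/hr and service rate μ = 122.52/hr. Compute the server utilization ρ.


ρ = λ/μ = 33.26/122.52 = 0.2715

Final: 0.2715


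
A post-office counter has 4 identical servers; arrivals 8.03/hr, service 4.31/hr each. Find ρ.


ρ = λ/(cμ) = 8.03/(4·4.31) = 8.03/17.24 = 0.4658

Final: 0.4658


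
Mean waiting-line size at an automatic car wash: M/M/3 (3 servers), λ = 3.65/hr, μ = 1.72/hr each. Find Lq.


a = λ/μ = 2.1221; ρ = a/3 = 0.7074
P₀ = 0.092452
Lq = P₀·a^c·ρ / (c!·(1−ρ)²) = 0.092452·9.55638·0.7074/(6·0.08564)
= 1.21632

Final: 1.21632


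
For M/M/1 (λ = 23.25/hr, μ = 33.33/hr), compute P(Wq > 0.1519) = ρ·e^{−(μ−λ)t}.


ρ = 23.25/33.33 = 0.6976
P(Wq > t) = ρ·e^{−(μ−λ)t} = 0.6976·e^{−1.5312}
= 0.6976·0.216286 = 0.150875

Final: 0.150875


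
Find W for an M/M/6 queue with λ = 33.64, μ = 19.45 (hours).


a = 1.7296; ρ = 0.2883; P₀ = 0.177254
Lq = P₀·a^c·ρ/(c!(1−ρ)²) = 0.003750
Wq = Lq/λ = 0.003750/33.64 = 0.0001115 hr
W = Wq + 1/μ = 0.0001115 + 0.05141 = 0.05153 hr

Final: 0.05153 hr


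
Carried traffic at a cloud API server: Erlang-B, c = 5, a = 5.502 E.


B(5,5.502) = 0.324210 (Erlang-B)
Carried load = a(1 − B) = 5.502·(1 − 0.324210) = 5.502·0.675790 = 3.7182 E

Final: 3.7182 Erlangs


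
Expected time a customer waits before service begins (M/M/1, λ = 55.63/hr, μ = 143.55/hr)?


ρ = 55.63/143.55 = 0.3875
Wq = ρ/(μ−λ) = 0.3875/(143.55 − 55.63) = 0.3875/87.92 = 0.004408 hr

Final: 0.004408 hr


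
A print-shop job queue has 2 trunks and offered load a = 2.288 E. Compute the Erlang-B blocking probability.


B(c,a) = (a^c/c!) / Σ_{k=0}^{c} a^k/k!
a^2/2! = 2.617472
Σ terms (k=0..2): 1.00000 + 2.28800 + 2.61747 = 5.905472
B = 2.617472/5.905472 = 0.443228

Final: 0.443228


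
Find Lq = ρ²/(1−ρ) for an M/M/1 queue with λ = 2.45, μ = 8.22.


ρ = 2.45/8.22 = 0.2981
Lq = ρ²/(1−ρ) = 0.08884/0.7019 = 0.1266

Final: 0.1266


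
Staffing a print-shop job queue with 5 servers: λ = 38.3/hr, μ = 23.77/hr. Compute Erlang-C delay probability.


a = λ/μ = 1.6113; ρ = a/5 = 0.3223
P₀ = 0.199165 (from M/M/c formula)
C(c,a) = [a^c/(c!(1−ρ))]·P₀ = [10.86045/(120·0.6777)]·0.199165
= 0.13354·0.199165 = 0.026596

Final: 0.026596


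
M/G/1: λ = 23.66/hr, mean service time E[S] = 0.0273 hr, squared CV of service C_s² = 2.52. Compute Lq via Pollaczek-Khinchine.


ρ = λ·E[S] = 23.66·0.0273 = 0.6459
Lq = ρ²(1+C_s²)/(2(1−ρ)) = 0.4172·(1+2.52)/(2·0.3541)
= 0.4172·3.5200/0.7082 = 2.07378

Final: 2.07378


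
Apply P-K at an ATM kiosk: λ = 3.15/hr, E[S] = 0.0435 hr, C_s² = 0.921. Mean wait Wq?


ρ = λ·E[S] = 3.15·0.0435 = 0.1370
E[S²] = E[S]²(1+C_s²) = 0.0435²·(1+0.921) = 0.003635
Wq = λ·E[S²]/(2(1−ρ)) = 3.15·0.003635/(2·0.8630) = 0.006634 hr

Final: 0.006634 hr


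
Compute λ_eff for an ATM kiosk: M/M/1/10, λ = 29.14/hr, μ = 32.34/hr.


ρ = 0.9011; P_K = (1−ρ)ρ^10/(1−ρ^11) = 0.051172
λ_eff = λ(1 − P_K) = 29.14·(1 − 0.051172) = 29.14·0.948828 = 27.6488 /hr

Final: 27.6488 /hr


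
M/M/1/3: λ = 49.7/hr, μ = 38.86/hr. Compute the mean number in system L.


ρ = 49.7/38.86 = 1.2790
L = ρ[1 − (K+1)ρ^K + Kρ^(K+1)] / [(1−ρ)(1−ρ^(K+1))]
Numerator: 1.2790·(1 − 4·2.091996 + 3·2.675558) = 0.842433
Denominator: (-0.2790)·(-1.675558) = 0.467397
L = 0.842433/0.467397 = 1.8024

Final: 1.8024


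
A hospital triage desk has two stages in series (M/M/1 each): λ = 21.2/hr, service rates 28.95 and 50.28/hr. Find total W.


Each node sees arrival rate λ = 21.2/hr (tandem ⇒ throughput preserved).
W₁ = 1/(μ₁−λ) = 1/(28.95−21.2) = 0.12903 hr
W₂ = 1/(μ₂−λ) = 1/(50.28−21.2) = 0.03439 hr
W_total = W₁ + W₂ = 0.12903 + 0.03439 = 0.16342 hr

Final: 0.16342 hr


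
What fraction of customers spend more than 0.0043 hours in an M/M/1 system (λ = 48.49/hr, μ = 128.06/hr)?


W ~ Exponential(μ−λ) for M/M/1.
μ − λ = 128.06 − 48.49 = 79.5700
P(W > t) = e^{−(μ−λ)t} = e^{−0.3422} = 0.710241

Final: 0.710241


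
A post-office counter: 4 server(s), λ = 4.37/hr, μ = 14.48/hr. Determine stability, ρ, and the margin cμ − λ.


Total capacity cμ = 4·14.48 = 57.92/hr
ρ = λ/(cμ) = 4.37/57.92 = 0.07545
Stable ⇔ ρ < 1: YES
Spare capacity = cμ − λ = 57.92 − 4.37 = 53.55/hr

Final: ρ = 0.07545; stable; margin = 53.55/hr


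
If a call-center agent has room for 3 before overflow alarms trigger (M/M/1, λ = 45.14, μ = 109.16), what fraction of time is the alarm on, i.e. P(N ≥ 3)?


ρ = 45.14/109.16 = 0.4135
P(N ≥ n) = ρ^n = 0.4135^3 = 0.070712

Final: 0.070712


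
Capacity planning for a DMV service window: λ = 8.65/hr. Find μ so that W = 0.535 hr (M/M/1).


W = 1/(μ−λ) ⇒ μ − λ = 1/W = 1/0.535 = 1.8692
μ = λ + 1/W = 8.65 + 1.8692 = 10.5192 per hr

Final: 10.5192 /hr


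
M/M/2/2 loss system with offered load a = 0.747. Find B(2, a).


B(c,a) = (a^c/c!) / Σ_{k=0}^{c} a^k/k!
a^2/2! = 0.279004
Σ terms (k=0..2): 1.00000 + 0.74700 + 0.27900 = 2.026004
B = 0.279004/2.026004 = 0.137712

Final: 0.137712


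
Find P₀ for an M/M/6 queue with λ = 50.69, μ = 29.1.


a = λ/μ = 50.69/29.1 = 1.7419; ρ = a/c = 0.2903
Σ_{k=0}^{5} a^k/k! (terms k=0..5) = 1.00000 + 1.74192 + 1.51715 + 0.88092 + 0.38362 + 0.13365 = 5.65727
Tail: a^6/(6!(1−ρ)) = 27.93675/(720·0.7097) = 0.05467
P₀ = 1/(5.65727 + 0.05467) = 1/5.71194 = 0.175072

Final: 0.175072


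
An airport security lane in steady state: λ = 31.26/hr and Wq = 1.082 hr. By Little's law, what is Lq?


Lq = λWq = 31.26·1.082 = 33.8233

Final: 33.8233
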